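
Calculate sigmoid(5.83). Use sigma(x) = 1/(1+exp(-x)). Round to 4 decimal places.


sigma(5.83) = 1/(1+e^(-5.83)) = 1/(1+0.002938) = 1/1.002938 = 0.9971.

0.9971


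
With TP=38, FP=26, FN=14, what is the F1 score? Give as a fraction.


Precision = 38/64 = 19/32. Recall = 38/52 = 19/26. F1 = 2*P*R/(P+R) = 19/29.

19/29


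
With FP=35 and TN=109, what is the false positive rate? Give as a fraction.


FPR = FP / (FP + TN) = 35 / 144 = 35/144.

35/144


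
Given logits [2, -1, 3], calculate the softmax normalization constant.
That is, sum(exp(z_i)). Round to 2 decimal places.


Denom = e^2=7.3891 + e^-1=0.3679 + e^3=20.0855. Sum = 27.8425, which rounds to 27.84.

27.84


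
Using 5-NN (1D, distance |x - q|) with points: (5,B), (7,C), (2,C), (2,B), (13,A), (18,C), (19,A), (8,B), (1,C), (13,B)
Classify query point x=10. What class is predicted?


Distances: |5-10|=5, |7-10|=3, |2-10|=8, |2-10|=8, |13-10|=3, |18-10|=8, |19-10|=9, |8-10|=2, |1-10|=9, |13-10|=3. 5 nearest: (8,B), (13,A), (13,B), (7,C), (5,B). Counts: {'B': 3, 'A': 1, 'C': 1}. Majority class: B.

B


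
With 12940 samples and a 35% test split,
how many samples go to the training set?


Test set = 12940 * 35% = 4529. Training set = 12940 - 4529 = 8411.

8411


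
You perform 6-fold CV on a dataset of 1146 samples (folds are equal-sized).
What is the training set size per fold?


Each validation fold has 1146/6 = 191 samples. Training set = 1146 - 191 = 955.

955


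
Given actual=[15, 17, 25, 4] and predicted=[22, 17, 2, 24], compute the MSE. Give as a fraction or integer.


MSE = (1/4) * ((15-22)^2=49 + (17-17)^2=0 + (25-2)^2=529 + (4-24)^2=400). Sum = 978. MSE = 489/2.

489/2


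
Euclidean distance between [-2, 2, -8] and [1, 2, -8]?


d = sqrt(sum of squared differences). (-2-1)^2=9, (2-2)^2=0, (-8--8)^2=0. Sum = 9.

3


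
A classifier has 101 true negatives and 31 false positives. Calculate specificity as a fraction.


Specificity = TN / (TN + FP) = 101 / 132 = 101/132.

101/132


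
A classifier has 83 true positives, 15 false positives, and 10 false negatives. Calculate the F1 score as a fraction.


Precision = 83/98 = 83/98. Recall = 83/93 = 83/93. F1 = 2*P*R/(P+R) = 166/191.

166/191


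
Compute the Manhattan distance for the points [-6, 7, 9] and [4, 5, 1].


d = sum of absolute differences: |-6-4|=10 + |7-5|=2 + |9-1|=8 = 20.

20


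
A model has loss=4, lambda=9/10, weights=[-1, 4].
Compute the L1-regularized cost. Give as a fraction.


L1 norm = sum(|w|) = 5. J = 4 + 9/10 * 5 = 17/2.

17/2


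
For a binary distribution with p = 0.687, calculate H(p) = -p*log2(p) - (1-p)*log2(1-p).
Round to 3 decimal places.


H = -0.687*log2(0.687) - 0.313*log2(0.313) = 0.897.

0.897


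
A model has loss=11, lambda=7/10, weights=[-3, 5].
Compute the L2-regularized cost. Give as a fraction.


L2 sq norm = sum(w^2) = 34. J = 11 + 7/10 * 34 = 174/5.

174/5


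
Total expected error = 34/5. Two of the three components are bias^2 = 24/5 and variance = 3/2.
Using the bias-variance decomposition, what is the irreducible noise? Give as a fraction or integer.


Total error = bias^2 + variance + irreducible noise. So irreducible noise = 34/5 - 24/5 - 3/2 = 1/2.

1/2


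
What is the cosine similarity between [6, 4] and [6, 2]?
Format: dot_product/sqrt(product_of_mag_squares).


dot = 44. |a|^2 = 52, |b|^2 = 40. cos = 44/sqrt(2080).

44/sqrt(2080)


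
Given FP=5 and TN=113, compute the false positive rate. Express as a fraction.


FPR = FP / (FP + TN) = 5 / 118 = 5/118.

5/118


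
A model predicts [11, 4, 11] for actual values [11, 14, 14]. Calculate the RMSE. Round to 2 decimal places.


MSE = 36.3333. RMSE = sqrt(36.3333) = 6.03.

6.03


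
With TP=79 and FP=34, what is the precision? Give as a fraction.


Precision = TP / (TP + FP) = 79 / 113 = 79/113.

79/113


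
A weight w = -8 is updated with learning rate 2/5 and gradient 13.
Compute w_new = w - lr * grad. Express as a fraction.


w_new = -8 - 2/5 * 13 = -8 - 26/5 = -66/5.

-66/5


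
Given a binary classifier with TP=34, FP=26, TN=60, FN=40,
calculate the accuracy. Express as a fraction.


Accuracy = (TP + TN) / (TP + TN + FP + FN) = (34 + 60) / 160 = 47/80.

47/80


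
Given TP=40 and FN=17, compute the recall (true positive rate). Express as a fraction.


Recall = TP / (TP + FN) = 40 / 57 = 40/57.

40/57


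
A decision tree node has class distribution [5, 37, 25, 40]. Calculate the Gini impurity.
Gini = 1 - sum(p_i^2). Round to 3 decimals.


Total = 107. Proportions: 5/107, 37/107, 25/107, 40/107. sum(p_i^2) = 0.3161. Gini = 1 - 0.3161 = 0.6839, which rounds to 0.684.

0.684


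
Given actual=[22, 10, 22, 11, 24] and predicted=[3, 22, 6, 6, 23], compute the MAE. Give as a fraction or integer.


MAE = (1/5) * (|22-3|=19 + |10-22|=12 + |22-6|=16 + |11-6|=5 + |24-23|=1). Sum = 53. MAE = 53/5.

53/5


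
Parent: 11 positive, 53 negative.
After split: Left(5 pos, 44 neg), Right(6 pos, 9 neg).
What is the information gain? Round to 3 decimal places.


H(parent) = 0.6620. H(left) = 0.4754, H(right) = 0.9710. Weighted = (49/64)*0.4754 + (15/64)*0.9710 = 0.5916. IG = 0.6620 - 0.5916 = 0.0704, which rounds to 0.070.

0.070


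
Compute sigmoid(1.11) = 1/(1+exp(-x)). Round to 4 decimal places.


sigma(1.11) = 1/(1+e^(-1.11)) = 1/(1+0.329559) = 1/1.329559 = 0.7521.

0.7521


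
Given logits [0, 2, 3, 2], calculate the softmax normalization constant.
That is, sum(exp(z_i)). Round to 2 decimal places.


Denom = e^0=1.0000 + e^2=7.3891 + e^3=20.0855 + e^2=7.3891. Sum = 35.8637, which rounds to 35.86.

35.86


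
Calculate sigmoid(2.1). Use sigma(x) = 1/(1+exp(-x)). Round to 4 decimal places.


sigma(2.1) = 1/(1+e^(-2.1)) = 1/(1+0.122456) = 1/1.122456 = 0.8909.

0.8909


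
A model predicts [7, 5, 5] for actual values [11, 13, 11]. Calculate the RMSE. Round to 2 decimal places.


MSE = 38.6667. RMSE = sqrt(38.6667) = 6.22.

6.22


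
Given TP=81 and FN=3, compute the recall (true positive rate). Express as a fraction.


Recall = TP / (TP + FN) = 81 / 84 = 27/28.

27/28


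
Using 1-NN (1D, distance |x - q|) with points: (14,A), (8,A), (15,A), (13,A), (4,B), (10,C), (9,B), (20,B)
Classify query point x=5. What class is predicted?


Distances: |14-5|=9, |8-5|=3, |15-5|=10, |13-5|=8, |4-5|=1, |10-5|=5, |9-5|=4, |20-5|=15. 1 nearest: (4,B). Counts: {'B': 1}. Majority class: B.

B


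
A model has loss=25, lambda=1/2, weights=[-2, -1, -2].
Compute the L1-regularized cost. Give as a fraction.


L1 norm = sum(|w|) = 5. J = 25 + 1/2 * 5 = 55/2.

55/2


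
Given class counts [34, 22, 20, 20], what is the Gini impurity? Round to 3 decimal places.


Total = 96. Proportions: 34/96, 22/96, 20/96, 20/96. sum(p_i^2) = 0.2648. Gini = 1 - 0.2648 = 0.7352, which rounds to 0.735.

0.735


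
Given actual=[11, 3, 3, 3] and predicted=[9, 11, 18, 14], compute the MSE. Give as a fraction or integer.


MSE = (1/4) * ((11-9)^2=4 + (3-11)^2=64 + (3-18)^2=225 + (3-14)^2=121). Sum = 414. MSE = 207/2.

207/2


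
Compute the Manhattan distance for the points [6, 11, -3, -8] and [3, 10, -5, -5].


d = sum of absolute differences: |6-3|=3 + |11-10|=1 + |-3--5|=2 + |-8--5|=3 = 9.

9


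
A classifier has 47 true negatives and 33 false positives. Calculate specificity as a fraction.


Specificity = TN / (TN + FP) = 47 / 80 = 47/80.

47/80


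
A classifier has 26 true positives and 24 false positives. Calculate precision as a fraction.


Precision = TP / (TP + FP) = 26 / 50 = 13/25.

13/25


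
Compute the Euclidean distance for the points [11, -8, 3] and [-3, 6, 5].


d = sqrt(sum of squared differences). (11--3)^2=196, (-8-6)^2=196, (3-5)^2=4. Sum = 396.

sqrt(396)


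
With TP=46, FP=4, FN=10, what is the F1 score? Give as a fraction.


Precision = 46/50 = 23/25. Recall = 46/56 = 23/28. F1 = 2*P*R/(P+R) = 46/53.

46/53


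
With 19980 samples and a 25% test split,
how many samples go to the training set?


Test set = 19980 * 25% = 4995. Training set = 19980 - 4995 = 14985.

14985


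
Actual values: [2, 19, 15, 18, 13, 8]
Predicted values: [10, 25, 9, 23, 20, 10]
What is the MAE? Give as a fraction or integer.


MAE = (1/6) * (|2-10|=8 + |19-25|=6 + |15-9|=6 + |18-23|=5 + |13-20|=7 + |8-10|=2). Sum = 34. MAE = 17/3.

17/3


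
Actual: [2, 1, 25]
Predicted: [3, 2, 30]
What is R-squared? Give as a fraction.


Mean(y) = 28/3. SS_res = 27. SS_tot = 1106/3. R^2 = 1 - 27/(1106/3) = 1025/1106.

1025/1106


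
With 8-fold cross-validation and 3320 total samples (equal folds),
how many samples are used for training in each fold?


Each validation fold has 3320/8 = 415 samples. Training set = 3320 - 415 = 2905.

2905


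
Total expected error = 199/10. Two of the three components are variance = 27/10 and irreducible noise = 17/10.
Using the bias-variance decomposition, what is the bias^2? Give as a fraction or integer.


Total error = bias^2 + variance + irreducible noise. So bias^2 = 199/10 - 27/10 - 17/10 = 31/2.

31/2


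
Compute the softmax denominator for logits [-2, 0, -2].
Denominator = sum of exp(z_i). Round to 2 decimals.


Denom = e^-2=0.1353 + e^0=1.0000 + e^-2=0.1353. Sum = 1.2706, which rounds to 1.27.

1.27


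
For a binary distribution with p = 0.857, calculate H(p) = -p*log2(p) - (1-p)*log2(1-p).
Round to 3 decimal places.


H = -0.857*log2(0.857) - 0.143*log2(0.143) = 0.592.

0.592


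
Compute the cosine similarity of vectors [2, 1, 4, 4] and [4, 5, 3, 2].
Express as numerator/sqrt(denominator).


dot = 33. |a|^2 = 37, |b|^2 = 54. cos = 33/sqrt(1998).

33/sqrt(1998)


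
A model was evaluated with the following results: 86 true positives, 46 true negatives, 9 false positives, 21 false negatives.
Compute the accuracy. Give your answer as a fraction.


Accuracy = (TP + TN) / (TP + TN + FP + FN) = (86 + 46) / 162 = 22/27.

22/27


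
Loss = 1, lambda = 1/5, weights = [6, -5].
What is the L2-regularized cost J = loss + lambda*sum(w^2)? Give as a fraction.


L2 sq norm = sum(w^2) = 61. J = 1 + 1/5 * 61 = 66/5.

66/5


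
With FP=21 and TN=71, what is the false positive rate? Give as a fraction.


FPR = FP / (FP + TN) = 21 / 92 = 21/92.

21/92


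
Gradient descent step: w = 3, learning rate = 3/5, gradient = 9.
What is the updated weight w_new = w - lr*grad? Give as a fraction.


w_new = 3 - 3/5 * 9 = 3 - 27/5 = -12/5.

-12/5


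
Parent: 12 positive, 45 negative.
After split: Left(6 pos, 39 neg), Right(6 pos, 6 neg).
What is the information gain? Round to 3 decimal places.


H(parent) = 0.7425. H(left) = 0.5665, H(right) = 1.0000. Weighted = (45/57)*0.5665 + (12/57)*1.0000 = 0.6578. IG = 0.7425 - 0.6578 = 0.0847, which rounds to 0.085.

0.085


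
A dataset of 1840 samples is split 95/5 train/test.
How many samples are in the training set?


Test set = 1840 * 5% = 92. Training set = 1840 - 92 = 1748.

1748


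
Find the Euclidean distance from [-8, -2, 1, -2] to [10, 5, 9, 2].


d = sqrt(sum of squared differences). (-8-10)^2=324, (-2-5)^2=49, (1-9)^2=64, (-2-2)^2=16. Sum = 453.

sqrt(453)


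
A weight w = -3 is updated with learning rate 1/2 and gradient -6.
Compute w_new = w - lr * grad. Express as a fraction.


w_new = -3 - 1/2 * -6 = -3 - -3 = 0.

0


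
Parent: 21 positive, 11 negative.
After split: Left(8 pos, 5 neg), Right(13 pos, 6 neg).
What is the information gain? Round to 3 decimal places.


H(parent) = 0.9284. H(left) = 0.9612, H(right) = 0.8997. Weighted = (13/32)*0.9612 + (19/32)*0.8997 = 0.9247. IG = 0.9284 - 0.9247 = 0.0037, which rounds to 0.004.

0.004


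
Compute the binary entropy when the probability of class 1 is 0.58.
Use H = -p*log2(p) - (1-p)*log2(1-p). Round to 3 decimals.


H = -0.58*log2(0.58) - 0.42*log2(0.42) = 0.981.

0.981


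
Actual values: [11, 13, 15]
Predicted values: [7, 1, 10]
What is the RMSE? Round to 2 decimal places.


MSE = 61.6667. RMSE = sqrt(61.6667) = 7.85.

7.85


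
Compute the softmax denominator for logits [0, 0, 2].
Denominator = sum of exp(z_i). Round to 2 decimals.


Denom = e^0=1.0000 + e^0=1.0000 + e^2=7.3891. Sum = 9.3891, which rounds to 9.39.

9.39


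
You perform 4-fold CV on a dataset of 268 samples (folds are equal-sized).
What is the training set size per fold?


Each validation fold has 268/4 = 67 samples. Training set = 268 - 67 = 201.

201


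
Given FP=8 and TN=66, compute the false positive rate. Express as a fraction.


FPR = FP / (FP + TN) = 8 / 74 = 4/37.

4/37


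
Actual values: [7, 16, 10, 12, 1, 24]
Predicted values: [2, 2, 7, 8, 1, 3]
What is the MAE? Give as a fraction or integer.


MAE = (1/6) * (|7-2|=5 + |16-2|=14 + |10-7|=3 + |12-8|=4 + |1-1|=0 + |24-3|=21). Sum = 47. MAE = 47/6.

47/6


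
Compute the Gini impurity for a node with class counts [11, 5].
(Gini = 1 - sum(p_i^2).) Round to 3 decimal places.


Total = 16. Proportions: 11/16, 5/16. sum(p_i^2) = 0.5703. Gini = 1 - 0.5703 = 0.4297, which rounds to 0.430.

0.430


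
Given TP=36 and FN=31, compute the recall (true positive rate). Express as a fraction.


Recall = TP / (TP + FN) = 36 / 67 = 36/67.

36/67


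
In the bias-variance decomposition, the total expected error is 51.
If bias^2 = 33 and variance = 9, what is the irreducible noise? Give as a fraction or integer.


Total error = bias^2 + variance + irreducible noise. So irreducible noise = 51 - 33 - 9 = 9.

9


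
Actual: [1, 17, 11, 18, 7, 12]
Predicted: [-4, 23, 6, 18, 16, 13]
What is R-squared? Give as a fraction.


Mean(y) = 11. SS_res = 168. SS_tot = 202. R^2 = 1 - 168/(202) = 17/101.

17/101


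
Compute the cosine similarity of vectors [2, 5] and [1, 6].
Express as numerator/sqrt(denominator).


dot = 32. |a|^2 = 29, |b|^2 = 37. cos = 32/sqrt(1073).

32/sqrt(1073)


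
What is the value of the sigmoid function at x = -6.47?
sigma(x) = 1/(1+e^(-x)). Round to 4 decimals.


sigma(-6.47) = 1/(1+e^(6.47)) = 1/(1+645.483727) = 1/646.483727 = 0.0015.

0.0015


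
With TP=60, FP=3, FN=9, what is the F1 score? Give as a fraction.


Precision = 60/63 = 20/21. Recall = 60/69 = 20/23. F1 = 2*P*R/(P+R) = 10/11.

10/11


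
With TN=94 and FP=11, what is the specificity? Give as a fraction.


Specificity = TN / (TN + FP) = 94 / 105 = 94/105.

94/105


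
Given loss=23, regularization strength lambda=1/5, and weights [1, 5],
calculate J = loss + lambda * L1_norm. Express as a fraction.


L1 norm = sum(|w|) = 6. J = 23 + 1/5 * 6 = 121/5.

121/5


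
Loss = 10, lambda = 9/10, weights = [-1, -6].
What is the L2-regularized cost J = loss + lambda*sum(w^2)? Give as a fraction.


L2 sq norm = sum(w^2) = 37. J = 10 + 9/10 * 37 = 433/10.

433/10


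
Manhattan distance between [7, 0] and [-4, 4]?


d = sum of absolute differences: |7--4|=11 + |0-4|=4 = 15.

15


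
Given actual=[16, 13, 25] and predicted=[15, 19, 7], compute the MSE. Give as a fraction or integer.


MSE = (1/3) * ((16-15)^2=1 + (13-19)^2=36 + (25-7)^2=324). Sum = 361. MSE = 361/3.

361/3


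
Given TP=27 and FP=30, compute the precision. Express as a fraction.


Precision = TP / (TP + FP) = 27 / 57 = 9/19.

9/19


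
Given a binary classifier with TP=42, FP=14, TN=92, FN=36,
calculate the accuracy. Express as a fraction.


Accuracy = (TP + TN) / (TP + TN + FP + FN) = (42 + 92) / 184 = 67/92.

67/92


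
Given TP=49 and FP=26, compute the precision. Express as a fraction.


Precision = TP / (TP + FP) = 49 / 75 = 49/75.

49/75


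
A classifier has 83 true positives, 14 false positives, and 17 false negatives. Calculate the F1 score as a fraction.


Precision = 83/97 = 83/97. Recall = 83/100 = 83/100. F1 = 2*P*R/(P+R) = 166/197.

166/197


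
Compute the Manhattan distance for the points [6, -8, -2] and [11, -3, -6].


d = sum of absolute differences: |6-11|=5 + |-8--3|=5 + |-2--6|=4 = 14.

14


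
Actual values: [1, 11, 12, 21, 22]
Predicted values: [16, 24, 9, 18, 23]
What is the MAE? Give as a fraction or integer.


MAE = (1/5) * (|1-16|=15 + |11-24|=13 + |12-9|=3 + |21-18|=3 + |22-23|=1). Sum = 35. MAE = 7.

7


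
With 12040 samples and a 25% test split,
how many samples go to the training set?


Test set = 12040 * 25% = 3010. Training set = 12040 - 3010 = 9030.

9030


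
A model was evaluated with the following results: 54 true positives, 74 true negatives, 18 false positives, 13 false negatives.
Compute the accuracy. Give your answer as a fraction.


Accuracy = (TP + TN) / (TP + TN + FP + FN) = (54 + 74) / 159 = 128/159.

128/159


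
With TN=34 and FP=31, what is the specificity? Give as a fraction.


Specificity = TN / (TN + FP) = 34 / 65 = 34/65.

34/65


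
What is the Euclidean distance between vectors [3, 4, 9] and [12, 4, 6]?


d = sqrt(sum of squared differences). (3-12)^2=81, (4-4)^2=0, (9-6)^2=9. Sum = 90.

sqrt(90)


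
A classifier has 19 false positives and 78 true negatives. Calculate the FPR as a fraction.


FPR = FP / (FP + TN) = 19 / 97 = 19/97.

19/97


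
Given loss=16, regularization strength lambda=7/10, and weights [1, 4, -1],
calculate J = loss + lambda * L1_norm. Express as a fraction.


L1 norm = sum(|w|) = 6. J = 16 + 7/10 * 6 = 101/5.

101/5


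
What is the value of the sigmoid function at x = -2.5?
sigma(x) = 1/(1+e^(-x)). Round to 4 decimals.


sigma(-2.5) = 1/(1+e^(2.5)) = 1/(1+12.182494) = 1/13.182494 = 0.0759.

0.0759


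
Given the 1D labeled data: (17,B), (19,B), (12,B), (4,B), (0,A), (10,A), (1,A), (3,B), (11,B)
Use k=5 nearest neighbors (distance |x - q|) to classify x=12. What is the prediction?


Distances: |17-12|=5, |19-12|=7, |12-12|=0, |4-12|=8, |0-12|=12, |10-12|=2, |1-12|=11, |3-12|=9, |11-12|=1. 5 nearest: (12,B), (11,B), (10,A), (17,B), (19,B). Counts: {'B': 4, 'A': 1}. Majority class: B.

B


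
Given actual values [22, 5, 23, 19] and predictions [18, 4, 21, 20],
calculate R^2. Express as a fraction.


Mean(y) = 69/4. SS_res = 22. SS_tot = 835/4. R^2 = 1 - 22/(835/4) = 747/835.

747/835


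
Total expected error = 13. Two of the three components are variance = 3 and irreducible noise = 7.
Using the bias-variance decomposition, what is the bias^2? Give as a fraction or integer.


Total error = bias^2 + variance + irreducible noise. So bias^2 = 13 - 3 - 7 = 3.

3


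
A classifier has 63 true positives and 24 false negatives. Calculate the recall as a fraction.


Recall = TP / (TP + FN) = 63 / 87 = 21/29.

21/29


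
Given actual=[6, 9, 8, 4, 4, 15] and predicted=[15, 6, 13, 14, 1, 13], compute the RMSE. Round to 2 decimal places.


MSE = 38.0000. RMSE = sqrt(38.0000) = 6.16.

6.16


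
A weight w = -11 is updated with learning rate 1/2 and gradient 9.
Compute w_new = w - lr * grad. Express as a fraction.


w_new = -11 - 1/2 * 9 = -11 - 9/2 = -31/2.

-31/2


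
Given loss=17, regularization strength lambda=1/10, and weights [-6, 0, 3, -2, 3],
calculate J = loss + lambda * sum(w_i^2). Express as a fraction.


L2 sq norm = sum(w^2) = 58. J = 17 + 1/10 * 58 = 114/5.

114/5


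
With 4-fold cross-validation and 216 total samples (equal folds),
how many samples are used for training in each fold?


Each validation fold has 216/4 = 54 samples. Training set = 216 - 54 = 162.

162


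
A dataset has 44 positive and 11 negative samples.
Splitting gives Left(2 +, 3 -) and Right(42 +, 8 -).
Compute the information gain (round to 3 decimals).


H(parent) = 0.7219. H(left) = 0.9710, H(right) = 0.6343. Weighted = (5/55)*0.9710 + (50/55)*0.6343 = 0.6649. IG = 0.7219 - 0.6649 = 0.0570, which rounds to 0.057.

0.057


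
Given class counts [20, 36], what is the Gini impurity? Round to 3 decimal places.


Total = 56. Proportions: 20/56, 36/56. sum(p_i^2) = 0.5408. Gini = 1 - 0.5408 = 0.4592, which rounds to 0.459.

0.459


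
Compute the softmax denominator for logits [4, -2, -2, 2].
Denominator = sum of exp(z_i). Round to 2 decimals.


Denom = e^4=54.5982 + e^-2=0.1353 + e^-2=0.1353 + e^2=7.3891. Sum = 62.2579, which rounds to 62.26.

62.26


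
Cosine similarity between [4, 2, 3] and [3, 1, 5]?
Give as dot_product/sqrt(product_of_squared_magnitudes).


dot = 29. |a|^2 = 29, |b|^2 = 35. cos = 29/sqrt(1015).

29/sqrt(1015)


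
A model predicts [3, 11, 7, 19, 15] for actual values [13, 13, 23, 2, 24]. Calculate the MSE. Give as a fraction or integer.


MSE = (1/5) * ((13-3)^2=100 + (13-11)^2=4 + (23-7)^2=256 + (2-19)^2=289 + (24-15)^2=81). Sum = 730. MSE = 146.

146


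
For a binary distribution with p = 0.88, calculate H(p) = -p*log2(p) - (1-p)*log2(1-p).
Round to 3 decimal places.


H = -0.88*log2(0.88) - 0.12*log2(0.12) = 0.529.

0.529


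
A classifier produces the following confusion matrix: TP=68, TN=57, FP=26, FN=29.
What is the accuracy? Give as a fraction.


Accuracy = (TP + TN) / (TP + TN + FP + FN) = (68 + 57) / 180 = 25/36.

25/36


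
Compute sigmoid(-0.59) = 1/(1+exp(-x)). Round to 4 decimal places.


sigma(-0.59) = 1/(1+e^(0.59)) = 1/(1+1.803988) = 1/2.803988 = 0.3566.

0.3566


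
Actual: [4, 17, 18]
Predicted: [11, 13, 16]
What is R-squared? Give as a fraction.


Mean(y) = 13. SS_res = 69. SS_tot = 122. R^2 = 1 - 69/(122) = 53/122.

53/122


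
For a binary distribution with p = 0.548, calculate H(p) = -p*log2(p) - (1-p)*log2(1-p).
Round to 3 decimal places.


H = -0.548*log2(0.548) - 0.452*log2(0.452) = 0.993.

0.993


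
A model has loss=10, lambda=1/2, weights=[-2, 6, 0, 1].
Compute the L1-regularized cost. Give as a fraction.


L1 norm = sum(|w|) = 9. J = 10 + 1/2 * 9 = 29/2.

29/2


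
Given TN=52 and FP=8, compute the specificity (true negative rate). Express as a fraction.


Specificity = TN / (TN + FP) = 52 / 60 = 13/15.

13/15


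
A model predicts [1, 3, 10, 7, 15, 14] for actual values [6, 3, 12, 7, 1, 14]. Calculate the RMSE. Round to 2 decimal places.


MSE = 37.5000. RMSE = sqrt(37.5000) = 6.12.

6.12


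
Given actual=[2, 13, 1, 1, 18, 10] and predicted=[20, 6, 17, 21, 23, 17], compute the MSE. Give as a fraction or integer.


MSE = (1/6) * ((2-20)^2=324 + (13-6)^2=49 + (1-17)^2=256 + (1-21)^2=400 + (18-23)^2=25 + (10-17)^2=49). Sum = 1103. MSE = 1103/6.

1103/6


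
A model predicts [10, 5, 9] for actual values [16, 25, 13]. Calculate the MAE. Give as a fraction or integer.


MAE = (1/3) * (|16-10|=6 + |25-5|=20 + |13-9|=4). Sum = 30. MAE = 10.

10


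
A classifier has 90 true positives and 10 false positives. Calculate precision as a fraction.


Precision = TP / (TP + FP) = 90 / 100 = 9/10.

9/10


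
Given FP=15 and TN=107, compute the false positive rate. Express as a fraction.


FPR = FP / (FP + TN) = 15 / 122 = 15/122.

15/122


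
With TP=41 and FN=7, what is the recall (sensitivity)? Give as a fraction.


Recall = TP / (TP + FN) = 41 / 48 = 41/48.

41/48


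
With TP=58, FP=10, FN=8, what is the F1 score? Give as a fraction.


Precision = 58/68 = 29/34. Recall = 58/66 = 29/33. F1 = 2*P*R/(P+R) = 58/67.

58/67


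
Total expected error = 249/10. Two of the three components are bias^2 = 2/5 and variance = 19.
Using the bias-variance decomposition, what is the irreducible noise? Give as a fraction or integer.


Total error = bias^2 + variance + irreducible noise. So irreducible noise = 249/10 - 2/5 - 19 = 11/2.

11/2


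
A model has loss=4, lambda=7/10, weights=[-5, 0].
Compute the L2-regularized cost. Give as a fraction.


L2 sq norm = sum(w^2) = 25. J = 4 + 7/10 * 25 = 43/2.

43/2


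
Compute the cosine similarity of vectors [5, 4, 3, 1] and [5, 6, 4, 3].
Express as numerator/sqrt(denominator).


dot = 64. |a|^2 = 51, |b|^2 = 86. cos = 64/sqrt(4386).

64/sqrt(4386)


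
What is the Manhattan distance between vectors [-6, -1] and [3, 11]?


d = sum of absolute differences: |-6-3|=9 + |-1-11|=12 = 21.

21


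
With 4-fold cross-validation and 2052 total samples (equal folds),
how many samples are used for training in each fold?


Each validation fold has 2052/4 = 513 samples. Training set = 2052 - 513 = 1539.

1539


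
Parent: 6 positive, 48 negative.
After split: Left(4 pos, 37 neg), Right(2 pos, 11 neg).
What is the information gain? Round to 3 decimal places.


H(parent) = 0.5033. H(left) = 0.4612, H(right) = 0.6194. Weighted = (41/54)*0.4612 + (13/54)*0.6194 = 0.4993. IG = 0.5033 - 0.4993 = 0.0040, which rounds to 0.004.

0.004


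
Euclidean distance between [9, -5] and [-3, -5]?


d = sqrt(sum of squared differences). (9--3)^2=144, (-5--5)^2=0. Sum = 144.

12


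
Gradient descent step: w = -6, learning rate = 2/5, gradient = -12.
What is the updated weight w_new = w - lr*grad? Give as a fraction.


w_new = -6 - 2/5 * -12 = -6 - -24/5 = -6/5.

-6/5


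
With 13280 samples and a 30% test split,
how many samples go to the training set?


Test set = 13280 * 30% = 3984. Training set = 13280 - 3984 = 9296.

9296


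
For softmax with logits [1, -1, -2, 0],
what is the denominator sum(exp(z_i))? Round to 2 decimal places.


Denom = e^1=2.7183 + e^-1=0.3679 + e^-2=0.1353 + e^0=1.0000. Sum = 4.2215, which rounds to 4.22.

4.22


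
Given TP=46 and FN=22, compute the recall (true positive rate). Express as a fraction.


Recall = TP / (TP + FN) = 46 / 68 = 23/34.

23/34


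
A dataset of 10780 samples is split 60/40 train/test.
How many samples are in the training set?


Test set = 10780 * 40% = 4312. Training set = 10780 - 4312 = 6468.

6468


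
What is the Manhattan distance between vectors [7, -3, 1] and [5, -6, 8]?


d = sum of absolute differences: |7-5|=2 + |-3--6|=3 + |1-8|=7 = 12.

12


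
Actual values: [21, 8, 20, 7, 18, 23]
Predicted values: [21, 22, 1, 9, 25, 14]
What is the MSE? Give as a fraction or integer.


MSE = (1/6) * ((21-21)^2=0 + (8-22)^2=196 + (20-1)^2=361 + (7-9)^2=4 + (18-25)^2=49 + (23-14)^2=81). Sum = 691. MSE = 691/6.

691/6


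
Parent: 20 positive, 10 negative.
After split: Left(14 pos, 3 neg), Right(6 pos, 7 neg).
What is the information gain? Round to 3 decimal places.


H(parent) = 0.9183. H(left) = 0.6723, H(right) = 0.9957. Weighted = (17/30)*0.6723 + (13/30)*0.9957 = 0.8124. IG = 0.9183 - 0.8124 = 0.1059, which rounds to 0.106.

0.106


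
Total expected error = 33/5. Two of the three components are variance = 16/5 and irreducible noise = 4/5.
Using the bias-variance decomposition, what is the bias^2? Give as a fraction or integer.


Total error = bias^2 + variance + irreducible noise. So bias^2 = 33/5 - 16/5 - 4/5 = 13/5.

13/5


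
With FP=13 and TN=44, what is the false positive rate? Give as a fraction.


FPR = FP / (FP + TN) = 13 / 57 = 13/57.

13/57


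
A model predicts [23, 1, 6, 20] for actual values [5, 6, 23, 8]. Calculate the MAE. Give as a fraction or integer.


MAE = (1/4) * (|5-23|=18 + |6-1|=5 + |23-6|=17 + |8-20|=12). Sum = 52. MAE = 13.

13


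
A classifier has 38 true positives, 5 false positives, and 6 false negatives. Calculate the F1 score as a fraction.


Precision = 38/43 = 38/43. Recall = 38/44 = 19/22. F1 = 2*P*R/(P+R) = 76/87.

76/87


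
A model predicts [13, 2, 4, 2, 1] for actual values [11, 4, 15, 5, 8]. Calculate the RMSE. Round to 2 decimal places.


MSE = 37.4000. RMSE = sqrt(37.4000) = 6.12.

6.12


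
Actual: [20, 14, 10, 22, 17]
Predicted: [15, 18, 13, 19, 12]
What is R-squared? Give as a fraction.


Mean(y) = 83/5. SS_res = 84. SS_tot = 456/5. R^2 = 1 - 84/(456/5) = 3/38.

3/38


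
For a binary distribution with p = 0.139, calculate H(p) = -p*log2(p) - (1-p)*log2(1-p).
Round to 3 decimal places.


H = -0.139*log2(0.139) - 0.861*log2(0.861) = 0.582.

0.582


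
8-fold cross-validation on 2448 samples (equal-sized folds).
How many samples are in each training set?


Each validation fold has 2448/8 = 306 samples. Training set = 2448 - 306 = 2142.

2142


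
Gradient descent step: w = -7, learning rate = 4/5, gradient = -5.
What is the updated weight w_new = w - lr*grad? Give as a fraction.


w_new = -7 - 4/5 * -5 = -7 - -4 = -3.

-3


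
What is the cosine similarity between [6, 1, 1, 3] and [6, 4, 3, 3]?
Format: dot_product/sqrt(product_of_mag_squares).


dot = 52. |a|^2 = 47, |b|^2 = 70. cos = 52/sqrt(3290).

52/sqrt(3290)


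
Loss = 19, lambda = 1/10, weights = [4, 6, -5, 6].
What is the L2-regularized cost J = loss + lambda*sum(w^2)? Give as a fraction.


L2 sq norm = sum(w^2) = 113. J = 19 + 1/10 * 113 = 303/10.

303/10


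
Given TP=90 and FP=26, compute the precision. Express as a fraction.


Precision = TP / (TP + FP) = 90 / 116 = 45/58.

45/58


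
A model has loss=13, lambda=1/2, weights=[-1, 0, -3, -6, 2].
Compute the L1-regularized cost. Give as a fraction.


L1 norm = sum(|w|) = 12. J = 13 + 1/2 * 12 = 19.

19


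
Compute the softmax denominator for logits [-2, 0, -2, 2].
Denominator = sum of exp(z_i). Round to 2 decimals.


Denom = e^-2=0.1353 + e^0=1.0000 + e^-2=0.1353 + e^2=7.3891. Sum = 8.6597, which rounds to 8.66.

8.66


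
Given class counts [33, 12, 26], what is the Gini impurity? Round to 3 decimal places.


Total = 71. Proportions: 33/71, 12/71, 26/71. sum(p_i^2) = 0.3787. Gini = 1 - 0.3787 = 0.6213, which rounds to 0.621.

0.621


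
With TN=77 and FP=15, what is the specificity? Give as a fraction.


Specificity = TN / (TN + FP) = 77 / 92 = 77/92.

77/92


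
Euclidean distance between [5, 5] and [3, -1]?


d = sqrt(sum of squared differences). (5-3)^2=4, (5--1)^2=36. Sum = 40.

sqrt(40)


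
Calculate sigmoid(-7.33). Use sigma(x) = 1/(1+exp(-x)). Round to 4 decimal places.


sigma(-7.33) = 1/(1+e^(7.33)) = 1/(1+1525.381772) = 1/1526.381772 = 0.0007.

0.0007


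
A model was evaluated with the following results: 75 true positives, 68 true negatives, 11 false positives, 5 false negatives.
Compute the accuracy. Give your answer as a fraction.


Accuracy = (TP + TN) / (TP + TN + FP + FN) = (75 + 68) / 159 = 143/159.

143/159


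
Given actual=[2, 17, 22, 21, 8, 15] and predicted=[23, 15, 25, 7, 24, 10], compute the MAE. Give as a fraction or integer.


MAE = (1/6) * (|2-23|=21 + |17-15|=2 + |22-25|=3 + |21-7|=14 + |8-24|=16 + |15-10|=5). Sum = 61. MAE = 61/6.

61/6


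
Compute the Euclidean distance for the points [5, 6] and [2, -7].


d = sqrt(sum of squared differences). (5-2)^2=9, (6--7)^2=169. Sum = 178.

sqrt(178)


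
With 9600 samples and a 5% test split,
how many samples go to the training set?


Test set = 9600 * 5% = 480. Training set = 9600 - 480 = 9120.

9120


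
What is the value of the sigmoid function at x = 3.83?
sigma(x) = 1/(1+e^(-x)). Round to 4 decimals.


sigma(3.83) = 1/(1+e^(-3.83)) = 1/(1+0.021710) = 1/1.021710 = 0.9788.

0.9788


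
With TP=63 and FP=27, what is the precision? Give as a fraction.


Precision = TP / (TP + FP) = 63 / 90 = 7/10.

7/10


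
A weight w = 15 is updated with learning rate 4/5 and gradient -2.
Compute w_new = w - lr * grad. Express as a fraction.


w_new = 15 - 4/5 * -2 = 15 - -8/5 = 83/5.

83/5


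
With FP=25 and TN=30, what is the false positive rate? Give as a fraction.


FPR = FP / (FP + TN) = 25 / 55 = 5/11.

5/11


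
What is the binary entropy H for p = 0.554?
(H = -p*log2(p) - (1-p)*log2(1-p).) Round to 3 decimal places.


H = -0.554*log2(0.554) - 0.446*log2(0.446) = 0.992.

0.992


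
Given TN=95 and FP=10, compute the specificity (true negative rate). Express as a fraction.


Specificity = TN / (TN + FP) = 95 / 105 = 19/21.

19/21


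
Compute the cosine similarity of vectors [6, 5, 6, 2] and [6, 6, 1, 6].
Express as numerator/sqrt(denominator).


dot = 84. |a|^2 = 101, |b|^2 = 109. cos = 84/sqrt(11009).

84/sqrt(11009)


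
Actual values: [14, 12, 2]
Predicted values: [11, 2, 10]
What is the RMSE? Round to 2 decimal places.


MSE = 57.6667. RMSE = sqrt(57.6667) = 7.59.

7.59


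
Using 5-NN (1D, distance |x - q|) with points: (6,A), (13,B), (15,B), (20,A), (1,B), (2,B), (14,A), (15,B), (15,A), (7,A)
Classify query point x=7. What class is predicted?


Distances: |6-7|=1, |13-7|=6, |15-7|=8, |20-7|=13, |1-7|=6, |2-7|=5, |14-7|=7, |15-7|=8, |15-7|=8, |7-7|=0. 5 nearest: (7,A), (6,A), (2,B), (13,B), (1,B). Counts: {'A': 2, 'B': 3}. Majority class: B.

B


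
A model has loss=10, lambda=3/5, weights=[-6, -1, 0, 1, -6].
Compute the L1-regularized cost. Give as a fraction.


L1 norm = sum(|w|) = 14. J = 10 + 3/5 * 14 = 92/5.

92/5


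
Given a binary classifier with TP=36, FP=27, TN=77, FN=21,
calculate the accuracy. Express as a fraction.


Accuracy = (TP + TN) / (TP + TN + FP + FN) = (36 + 77) / 161 = 113/161.

113/161


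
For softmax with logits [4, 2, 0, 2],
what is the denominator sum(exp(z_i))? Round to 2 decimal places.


Denom = e^4=54.5982 + e^2=7.3891 + e^0=1.0000 + e^2=7.3891. Sum = 70.3764, which rounds to 70.38.

70.38


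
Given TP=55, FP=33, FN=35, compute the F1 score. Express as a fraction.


Precision = 55/88 = 5/8. Recall = 55/90 = 11/18. F1 = 2*P*R/(P+R) = 55/89.

55/89


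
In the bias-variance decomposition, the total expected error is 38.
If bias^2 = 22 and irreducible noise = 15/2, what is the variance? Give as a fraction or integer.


Total error = bias^2 + variance + irreducible noise. So variance = 38 - 22 - 15/2 = 17/2.

17/2


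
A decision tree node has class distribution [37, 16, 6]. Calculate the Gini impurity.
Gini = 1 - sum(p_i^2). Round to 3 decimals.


Total = 59. Proportions: 37/59, 16/59, 6/59. sum(p_i^2) = 0.4772. Gini = 1 - 0.4772 = 0.5228, which rounds to 0.523.

0.523


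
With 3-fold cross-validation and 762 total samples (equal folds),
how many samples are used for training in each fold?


Each validation fold has 762/3 = 254 samples. Training set = 762 - 254 = 508.

508


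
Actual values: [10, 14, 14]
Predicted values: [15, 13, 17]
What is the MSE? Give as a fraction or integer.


MSE = (1/3) * ((10-15)^2=25 + (14-13)^2=1 + (14-17)^2=9). Sum = 35. MSE = 35/3.

35/3


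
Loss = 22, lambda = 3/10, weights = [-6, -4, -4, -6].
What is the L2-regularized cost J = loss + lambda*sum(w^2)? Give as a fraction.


L2 sq norm = sum(w^2) = 104. J = 22 + 3/10 * 104 = 266/5.

266/5


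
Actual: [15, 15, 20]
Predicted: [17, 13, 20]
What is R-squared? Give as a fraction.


Mean(y) = 50/3. SS_res = 8. SS_tot = 50/3. R^2 = 1 - 8/(50/3) = 13/25.

13/25


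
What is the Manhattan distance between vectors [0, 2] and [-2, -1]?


d = sum of absolute differences: |0--2|=2 + |2--1|=3 = 5.

5


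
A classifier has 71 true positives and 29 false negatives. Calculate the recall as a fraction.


Recall = TP / (TP + FN) = 71 / 100 = 71/100.

71/100


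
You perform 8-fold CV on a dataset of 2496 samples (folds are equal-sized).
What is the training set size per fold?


Each validation fold has 2496/8 = 312 samples. Training set = 2496 - 312 = 2184.

2184


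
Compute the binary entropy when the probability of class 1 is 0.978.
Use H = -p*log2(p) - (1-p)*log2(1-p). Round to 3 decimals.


H = -0.978*log2(0.978) - 0.022*log2(0.022) = 0.153.

0.153


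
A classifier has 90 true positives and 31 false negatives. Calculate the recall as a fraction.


Recall = TP / (TP + FN) = 90 / 121 = 90/121.

90/121


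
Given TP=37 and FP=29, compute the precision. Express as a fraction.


Precision = TP / (TP + FP) = 37 / 66 = 37/66.

37/66


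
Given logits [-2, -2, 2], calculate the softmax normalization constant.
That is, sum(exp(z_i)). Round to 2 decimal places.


Denom = e^-2=0.1353 + e^-2=0.1353 + e^2=7.3891. Sum = 7.6597, which rounds to 7.66.

7.66


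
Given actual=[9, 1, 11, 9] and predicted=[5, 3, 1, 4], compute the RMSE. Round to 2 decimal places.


MSE = 36.2500. RMSE = sqrt(36.2500) = 6.02.

6.02


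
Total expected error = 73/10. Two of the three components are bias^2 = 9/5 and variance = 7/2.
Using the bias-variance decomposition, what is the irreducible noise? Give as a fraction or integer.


Total error = bias^2 + variance + irreducible noise. So irreducible noise = 73/10 - 9/5 - 7/2 = 2.

2


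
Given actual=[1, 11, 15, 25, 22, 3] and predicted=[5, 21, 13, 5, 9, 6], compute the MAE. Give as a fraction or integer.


MAE = (1/6) * (|1-5|=4 + |11-21|=10 + |15-13|=2 + |25-5|=20 + |22-9|=13 + |3-6|=3). Sum = 52. MAE = 26/3.

26/3


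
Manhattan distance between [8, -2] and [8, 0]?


d = sum of absolute differences: |8-8|=0 + |-2-0|=2 = 2.

2


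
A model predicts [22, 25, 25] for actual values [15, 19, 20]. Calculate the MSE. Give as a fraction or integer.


MSE = (1/3) * ((15-22)^2=49 + (19-25)^2=36 + (20-25)^2=25). Sum = 110. MSE = 110/3.

110/3


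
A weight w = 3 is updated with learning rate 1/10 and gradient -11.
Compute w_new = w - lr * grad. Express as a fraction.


w_new = 3 - 1/10 * -11 = 3 - -11/10 = 41/10.

41/10


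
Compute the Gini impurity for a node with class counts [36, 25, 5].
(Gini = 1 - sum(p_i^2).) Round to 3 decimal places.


Total = 66. Proportions: 36/66, 25/66, 5/66. sum(p_i^2) = 0.4467. Gini = 1 - 0.4467 = 0.5533, which rounds to 0.553.

0.553


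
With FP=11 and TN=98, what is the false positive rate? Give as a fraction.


FPR = FP / (FP + TN) = 11 / 109 = 11/109.

11/109


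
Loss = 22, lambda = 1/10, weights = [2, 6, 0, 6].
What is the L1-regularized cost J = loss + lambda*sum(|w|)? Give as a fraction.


L1 norm = sum(|w|) = 14. J = 22 + 1/10 * 14 = 117/5.

117/5


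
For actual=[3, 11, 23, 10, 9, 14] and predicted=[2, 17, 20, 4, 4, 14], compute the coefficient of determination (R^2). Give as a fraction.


Mean(y) = 35/3. SS_res = 107. SS_tot = 658/3. R^2 = 1 - 107/(658/3) = 337/658.

337/658


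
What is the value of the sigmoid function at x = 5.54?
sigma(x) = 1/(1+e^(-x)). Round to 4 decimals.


sigma(5.54) = 1/(1+e^(-5.54)) = 1/(1+0.003927) = 1/1.003927 = 0.9961.

0.9961


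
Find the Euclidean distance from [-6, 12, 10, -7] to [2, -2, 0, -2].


d = sqrt(sum of squared differences). (-6-2)^2=64, (12--2)^2=196, (10-0)^2=100, (-7--2)^2=25. Sum = 385.

sqrt(385)


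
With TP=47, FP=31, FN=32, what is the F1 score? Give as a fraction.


Precision = 47/78 = 47/78. Recall = 47/79 = 47/79. F1 = 2*P*R/(P+R) = 94/157.

94/157


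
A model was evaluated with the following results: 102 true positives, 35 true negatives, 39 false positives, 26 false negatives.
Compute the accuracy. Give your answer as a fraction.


Accuracy = (TP + TN) / (TP + TN + FP + FN) = (102 + 35) / 202 = 137/202.

137/202


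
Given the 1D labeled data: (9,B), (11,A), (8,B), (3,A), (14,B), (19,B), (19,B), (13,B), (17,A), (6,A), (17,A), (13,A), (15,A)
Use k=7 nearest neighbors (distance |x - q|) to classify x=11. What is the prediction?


Distances: |9-11|=2, |11-11|=0, |8-11|=3, |3-11|=8, |14-11|=3, |19-11|=8, |19-11|=8, |13-11|=2, |17-11|=6, |6-11|=5, |17-11|=6, |13-11|=2, |15-11|=4. 7 nearest: (11,A), (13,A), (9,B), (13,B), (8,B), (14,B), (15,A). Counts: {'A': 3, 'B': 4}. Majority class: B.

B


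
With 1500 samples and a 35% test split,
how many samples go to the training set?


Test set = 1500 * 35% = 525. Training set = 1500 - 525 = 975.

975


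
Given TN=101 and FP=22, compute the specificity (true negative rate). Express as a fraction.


Specificity = TN / (TN + FP) = 101 / 123 = 101/123.

101/123


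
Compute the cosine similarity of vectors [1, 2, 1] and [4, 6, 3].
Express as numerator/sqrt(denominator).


dot = 19. |a|^2 = 6, |b|^2 = 61. cos = 19/sqrt(366).

19/sqrt(366)
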